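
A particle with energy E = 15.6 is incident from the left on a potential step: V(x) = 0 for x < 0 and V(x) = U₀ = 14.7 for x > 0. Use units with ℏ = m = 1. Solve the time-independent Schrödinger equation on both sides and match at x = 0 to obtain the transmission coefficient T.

T = 0.625

The wavenumbers are k₁ = √(2mE)/ℏ = 5.586 on the left and k₂ = √(2m(E − U₀))/ℏ = 1.342 on the right.
Matching ψ and ψ′ at x = 0 gives r = (k₁ − k₂)/(k₁ + k₂), so R = r² = 0.3753 and T = 1 − R = 0.6247.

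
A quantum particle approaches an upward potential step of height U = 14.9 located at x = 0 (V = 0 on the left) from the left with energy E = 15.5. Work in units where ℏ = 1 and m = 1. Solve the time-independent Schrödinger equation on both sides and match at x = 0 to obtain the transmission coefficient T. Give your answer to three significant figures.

T = 0.549

On each side the TISE gives plane waves with k = √(2m(E − V))/ℏ: k₁ = √(2·1·15.5) = 5.568, k₂ = √(2·1·0.6) = 1.095.
Matching ψ and ψ′ at x = 0 gives r = (k₁ − k₂)/(k₁ + k₂), so R = r² = 0.4505 and T = 1 − R = 0.5495.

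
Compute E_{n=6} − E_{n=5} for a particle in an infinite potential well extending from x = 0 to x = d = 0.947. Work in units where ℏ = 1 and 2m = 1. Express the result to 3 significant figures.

ΔE = 121

E_n = n²π²ℏ²/(2md²), so ΔE = (6² − 5²) π²ℏ²/(2md²).
ΔE = 11 × π² / (2 × 0.5 × 0.947²) = 121.1.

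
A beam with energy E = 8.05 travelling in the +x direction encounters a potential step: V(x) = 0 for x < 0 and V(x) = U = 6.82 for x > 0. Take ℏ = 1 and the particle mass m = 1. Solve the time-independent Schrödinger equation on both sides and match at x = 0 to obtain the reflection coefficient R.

R = 0.192

On each side the TISE gives plane waves with k = √(2m(E − V))/ℏ: k₁ = √(2·1·8.05) = 4.012, k₂ = √(2·1·1.23) = 1.568.
Matching ψ and ψ′ at x = 0 gives r = (k₁ − k₂)/(k₁ + k₂), so R = r² = 0.1918 and T = 1 − R = 0.8082.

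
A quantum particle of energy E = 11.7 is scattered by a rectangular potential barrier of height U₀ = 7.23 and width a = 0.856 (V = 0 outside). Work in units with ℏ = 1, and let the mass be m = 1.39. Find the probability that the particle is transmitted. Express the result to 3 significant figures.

T = 0.996

Above the barrier the interior wavenumber is k₂ = √(2m(E − U₀))/ℏ = 3.525, giving phase k₂a = 3.018.
Matching at both interfaces gives T⁻¹ = 1 + U₀² sin²(k₂a) / [4E(E − U₀)] = 1.004, hence T = 0.996.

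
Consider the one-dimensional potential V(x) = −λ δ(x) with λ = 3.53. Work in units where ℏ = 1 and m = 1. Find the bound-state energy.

The bound state is ψ(x) = √κ e^{−κ|x|}. The derivative jump ψ'(0⁺) − ψ'(0⁻) = −(2mλ/ℏ²)ψ(0) fixes κ = mλ/ℏ² = 3.530.
Then E = −ℏ²κ²/(2m) = −mλ²/(2ℏ²) = -6.230.

E = -6.23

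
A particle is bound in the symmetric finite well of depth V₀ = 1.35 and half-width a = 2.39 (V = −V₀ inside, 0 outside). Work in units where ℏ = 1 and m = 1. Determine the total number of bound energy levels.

N = 3

Define the well-strength parameter z₀ = (a/ℏ)√(2mV₀) = 2.39 × √(2·1·1.35) = 3.927.
A new bound state (alternating even/odd) appears each time z₀ passes a multiple of π/2, so N = ⌊2z₀/π⌋ + 1 = ⌊2.500⌋ + 1 = 3.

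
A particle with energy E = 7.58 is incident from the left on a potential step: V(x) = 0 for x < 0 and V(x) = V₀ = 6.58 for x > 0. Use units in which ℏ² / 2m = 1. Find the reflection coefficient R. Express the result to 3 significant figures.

On each side the TISE gives plane waves with k = √(2m(E − V))/ℏ: k₁ = √(2·½·7.58) = 2.753, k₂ = √(2·½·1) = 1.000.
Matching ψ and ψ′ at x = 0 gives r = (k₁ − k₂)/(k₁ + k₂), so R = r² = 0.2182 and T = 1 − R = 0.7818.

R = 0.218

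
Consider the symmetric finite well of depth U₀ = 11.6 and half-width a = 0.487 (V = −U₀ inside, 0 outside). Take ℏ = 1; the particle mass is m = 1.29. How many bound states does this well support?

The dimensionless depth is z₀ = a√(2mU₀)/ℏ = 0.487 × √(29.93) = 2.664.
The even/odd transcendental equations gain one root per π/2 in z₀, giving N = 1 + ⌊2z₀/π⌋ = 1 + ⌊1.696⌋ = 2.

N = 2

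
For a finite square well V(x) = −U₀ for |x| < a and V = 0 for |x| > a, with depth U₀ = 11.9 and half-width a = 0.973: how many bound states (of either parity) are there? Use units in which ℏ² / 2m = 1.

The dimensionless depth is z₀ = a√(2mU₀)/ℏ = 0.973 × √(11.90) = 3.356.
A new bound state (alternating even/odd) appears each time z₀ passes a multiple of π/2, so N = ⌊2z₀/π⌋ + 1 = ⌊2.137⌋ + 1 = 3.

N = 3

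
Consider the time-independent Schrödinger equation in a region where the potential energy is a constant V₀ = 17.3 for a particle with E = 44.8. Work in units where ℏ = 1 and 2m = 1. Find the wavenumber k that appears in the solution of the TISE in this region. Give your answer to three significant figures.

With E > V₀ the solution is oscillatory, ψ ∝ e^{±ikx} with k = √(2m(E − V₀))/ℏ.
k = √(2 × 0.5 × 27.5) = 5.244.

k = 5.24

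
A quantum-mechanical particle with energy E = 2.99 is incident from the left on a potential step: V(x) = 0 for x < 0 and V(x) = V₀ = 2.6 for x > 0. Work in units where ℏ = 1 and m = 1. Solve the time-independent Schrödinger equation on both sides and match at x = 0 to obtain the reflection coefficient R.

On each side the TISE gives plane waves with k = √(2m(E − V))/ℏ: k₁ = √(2·1·2.99) = 2.445, k₂ = √(2·1·0.39) = 0.8832.
Continuity of ψ and ψ′ at the step yields the reflection amplitude r = (k₁ − k₂)/(k₁ + k₂) = 0.4693; thus R = |r|² = 0.2203, T = 0.7797.

R = 0.220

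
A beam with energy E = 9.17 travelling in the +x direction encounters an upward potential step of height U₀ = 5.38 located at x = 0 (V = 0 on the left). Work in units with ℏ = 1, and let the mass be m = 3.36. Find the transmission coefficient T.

T = 0.953

On each side the TISE gives plane waves with k = √(2m(E − V))/ℏ: k₁ = √(2·3.36·9.17) = 7.850, k₂ = √(2·3.36·3.79) = 5.047.
Matching ψ and ψ′ at x = 0 gives r = (k₁ − k₂)/(k₁ + k₂), so R = r² = 0.04725 and T = 1 − R = 0.9528.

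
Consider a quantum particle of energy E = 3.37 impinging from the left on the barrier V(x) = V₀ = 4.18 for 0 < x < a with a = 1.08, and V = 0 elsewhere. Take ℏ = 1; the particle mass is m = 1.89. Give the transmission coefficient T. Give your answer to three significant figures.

E < V₀: inside the barrier ψ ∝ e^{±κx} with κ = √(2m(V₀ − E))/ℏ = 1.750.
κa = 1.890, sinh(κa) = 3.233.
The exact tunnelling result is T⁻¹ = 1 + V₀² sinh²(κa) / [4E(V₀ − E)] = 17.73, so T = 0.0564.

T = 0.0564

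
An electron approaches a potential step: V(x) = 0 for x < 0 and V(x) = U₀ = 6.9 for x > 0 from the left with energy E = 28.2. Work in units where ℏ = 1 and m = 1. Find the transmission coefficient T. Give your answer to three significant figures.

T = 0.995

On each side the TISE gives plane waves with k = √(2m(E − V))/ℏ: k₁ = √(2·1·28.2) = 7.510, k₂ = √(2·1·21.3) = 6.527.
Matching ψ and ψ′ at x = 0 gives r = (k₁ − k₂)/(k₁ + k₂), so R = r² = 0.004905 and T = 1 − R = 0.9951.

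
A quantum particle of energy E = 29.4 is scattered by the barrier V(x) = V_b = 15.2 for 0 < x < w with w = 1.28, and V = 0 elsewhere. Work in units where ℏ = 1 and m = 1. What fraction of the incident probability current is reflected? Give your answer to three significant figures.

E > V_b: inside the barrier k₂ = √(2m(E − V_b))/ℏ = 5.329, k₂w = 6.821.
T = [1 + V_b² sin²(k₂w) / (4E(E − V_b))]⁻¹ = 1/1.036 = 0.965.
R = 1 − T = 0.0351.

R = 0.0351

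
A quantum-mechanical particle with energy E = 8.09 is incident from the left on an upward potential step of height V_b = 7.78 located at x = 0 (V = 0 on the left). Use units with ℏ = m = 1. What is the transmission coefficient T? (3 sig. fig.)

T = 0.548

The wavenumbers are k₁ = √(2mE)/ℏ = 4.022 on the left and k₂ = √(2m(E − V_b))/ℏ = 0.7874 on the right.
Matching ψ and ψ′ at x = 0 gives r = (k₁ − k₂)/(k₁ + k₂), so R = r² = 0.4524 and T = 1 − R = 0.5476.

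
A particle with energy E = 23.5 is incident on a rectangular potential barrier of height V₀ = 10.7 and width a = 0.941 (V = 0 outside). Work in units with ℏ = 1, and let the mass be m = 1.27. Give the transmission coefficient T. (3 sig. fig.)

T = 0.943

E > V₀: inside the barrier k₂ = √(2m(E − V₀))/ℏ = 5.702, k₂a = 5.366.
T = [1 + V₀² sin²(k₂a) / (4E(E − V₀))]⁻¹ = 1/1.060 = 0.943.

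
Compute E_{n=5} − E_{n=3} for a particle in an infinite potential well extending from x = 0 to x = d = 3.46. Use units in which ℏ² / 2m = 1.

E_n = n²π²ℏ²/(2md²), so ΔE = (5² − 3²) π²ℏ²/(2md²).
ΔE = 16 × π² / (2 × 0.5 × 3.46²) = 13.19.

ΔE = 13.2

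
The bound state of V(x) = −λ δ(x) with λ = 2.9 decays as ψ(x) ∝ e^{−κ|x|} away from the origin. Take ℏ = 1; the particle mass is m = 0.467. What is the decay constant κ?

κ = 1.35

Integrate −(ℏ²/2m)ψ'' − λδ(x)ψ = Eψ from −ε to +ε: the ψ'' term gives ψ'(0⁺) − ψ'(0⁻) and the δ term gives −(2mλ/ℏ²)ψ(0).
With ψ ∝ e^{−κ|x|} this yields −2κ = −2mλ/ℏ², so κ = mλ/ℏ² = 1.354.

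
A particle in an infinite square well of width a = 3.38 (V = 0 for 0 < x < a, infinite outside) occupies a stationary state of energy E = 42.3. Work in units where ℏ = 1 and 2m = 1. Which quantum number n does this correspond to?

From E_n = n²π²ℏ²/(2ma²) invert to n = √(2ma²E)/(πℏ).
n = (3.38/π) × √(2 × 0.5 × 42.3) = 6.997 → n = 7.

n = 7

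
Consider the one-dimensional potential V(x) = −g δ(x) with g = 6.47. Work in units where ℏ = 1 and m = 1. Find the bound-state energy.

E = -20.9

The bound state is ψ(x) = √κ e^{−κ|x|}. The derivative jump ψ'(0⁺) − ψ'(0⁻) = −(2mg/ℏ²)ψ(0) fixes κ = mg/ℏ² = 6.470.
Then E = −ℏ²κ²/(2m) = −mg²/(2ℏ²) = -20.93.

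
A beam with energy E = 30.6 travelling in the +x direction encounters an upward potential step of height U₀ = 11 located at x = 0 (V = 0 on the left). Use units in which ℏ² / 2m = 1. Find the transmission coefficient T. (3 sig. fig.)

On each side the TISE gives plane waves with k = √(2m(E − V))/ℏ: k₁ = √(2·½·30.6) = 5.532, k₂ = √(2·½·19.6) = 4.427.
Matching ψ and ψ′ at x = 0 gives r = (k₁ − k₂)/(k₁ + k₂), so R = r² = 0.01230 and T = 1 − R = 0.9877.

T = 0.988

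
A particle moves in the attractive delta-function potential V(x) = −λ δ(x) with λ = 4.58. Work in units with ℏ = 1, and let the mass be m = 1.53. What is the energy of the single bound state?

E = -16.0

For x ≠ 0 the bound state is ψ ∝ e^{−κ|x|}; integrating the TISE across the delta gives the cusp condition 2κ = 2mλ/ℏ², so κ = 7.007.
Then E = −ℏ²κ²/(2m) = −mλ²/(2ℏ²) = -16.05.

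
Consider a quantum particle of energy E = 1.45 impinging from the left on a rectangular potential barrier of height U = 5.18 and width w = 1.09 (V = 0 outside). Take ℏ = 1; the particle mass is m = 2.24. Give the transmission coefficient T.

T = 0.000435

E < U: inside the barrier ψ ∝ e^{±κx} with κ = √(2m(U − E))/ℏ = 4.088.
κw = 4.456, sinh(κw) = 43.05.
Matching ψ, ψ′ at both faces gives T = [1 + U² sinh²(κw) / (4E(U − E))]⁻¹ = 1/2300 = 0.000435.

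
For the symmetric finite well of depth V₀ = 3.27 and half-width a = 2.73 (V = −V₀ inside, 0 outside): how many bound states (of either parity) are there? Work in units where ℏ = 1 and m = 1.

Define the well-strength parameter z₀ = (a/ℏ)√(2mV₀) = 2.73 × √(2·1·3.27) = 6.982.
The even/odd transcendental equations gain one root per π/2 in z₀, giving N = 1 + ⌊2z₀/π⌋ = 1 + ⌊4.445⌋ = 5.

N = 5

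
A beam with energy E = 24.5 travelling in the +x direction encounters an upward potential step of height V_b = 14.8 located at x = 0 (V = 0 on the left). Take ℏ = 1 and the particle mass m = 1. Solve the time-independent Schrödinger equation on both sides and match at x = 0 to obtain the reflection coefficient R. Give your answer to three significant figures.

R = 0.0518

On each side the TISE gives plane waves with k = √(2m(E − V))/ℏ: k₁ = √(2·1·24.5) = 7.000, k₂ = √(2·1·9.7) = 4.405.
Matching ψ and ψ′ at x = 0 gives r = (k₁ − k₂)/(k₁ + k₂), so R = r² = 0.05179 and T = 1 − R = 0.9482.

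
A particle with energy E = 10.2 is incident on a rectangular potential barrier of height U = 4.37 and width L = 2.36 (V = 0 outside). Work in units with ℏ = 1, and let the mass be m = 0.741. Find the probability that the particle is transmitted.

Above the barrier the interior wavenumber is k₂ = √(2m(E − U))/ℏ = 2.939, giving phase k₂L = 6.937.
Matching at both interfaces gives T⁻¹ = 1 + U² sin²(k₂L) / [4E(E − U)] = 1.030, hence T = 0.971.

T = 0.971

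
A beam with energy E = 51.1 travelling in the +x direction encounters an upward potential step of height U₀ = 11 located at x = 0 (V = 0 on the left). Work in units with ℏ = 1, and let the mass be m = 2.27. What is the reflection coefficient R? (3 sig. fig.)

R = 0.00366

On each side the TISE gives plane waves with k = √(2m(E − V))/ℏ: k₁ = √(2·2.27·51.1) = 15.23, k₂ = √(2·2.27·40.1) = 13.49.
Matching ψ and ψ′ at x = 0 gives r = (k₁ − k₂)/(k₁ + k₂), so R = r² = 0.003664 and T = 1 − R = 0.9963.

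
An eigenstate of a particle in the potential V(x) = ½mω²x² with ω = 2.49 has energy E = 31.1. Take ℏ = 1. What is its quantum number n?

n = 12

Invert E_n = (n + ½)ℏω: n = E/ℏω − ½ = 11.990, so n = 12.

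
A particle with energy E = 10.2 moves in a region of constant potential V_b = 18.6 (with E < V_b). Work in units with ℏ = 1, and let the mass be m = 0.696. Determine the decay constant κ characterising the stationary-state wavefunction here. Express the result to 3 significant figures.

Since E < V_b the TISE in this region is ψ'' = κ²ψ with κ = √(2m(V_b − E))/ℏ.
κ = √(2 × 0.696 × 8.4) = 3.419.

κ = 3.42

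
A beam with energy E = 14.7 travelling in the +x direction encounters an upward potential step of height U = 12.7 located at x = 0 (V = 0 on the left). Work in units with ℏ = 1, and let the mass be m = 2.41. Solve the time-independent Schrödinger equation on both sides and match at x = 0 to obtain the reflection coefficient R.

The wavenumbers are k₁ = √(2mE)/ℏ = 8.417 on the left and k₂ = √(2m(E − U))/ℏ = 3.105 on the right.
Matching ψ and ψ′ at x = 0 gives r = (k₁ − k₂)/(k₁ + k₂), so R = r² = 0.2126 and T = 1 − R = 0.7874.

R = 0.213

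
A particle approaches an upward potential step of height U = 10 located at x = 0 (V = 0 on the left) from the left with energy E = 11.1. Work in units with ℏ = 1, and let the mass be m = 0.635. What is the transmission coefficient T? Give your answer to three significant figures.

T = 0.728

On each side the TISE gives plane waves with k = √(2m(E − V))/ℏ: k₁ = √(2·0.635·11.1) = 3.755, k₂ = √(2·0.635·1.1) = 1.182.
Continuity of ψ and ψ′ at the step yields the reflection amplitude r = (k₁ − k₂)/(k₁ + k₂) = 0.5211; thus R = |r|² = 0.2716, T = 0.7284.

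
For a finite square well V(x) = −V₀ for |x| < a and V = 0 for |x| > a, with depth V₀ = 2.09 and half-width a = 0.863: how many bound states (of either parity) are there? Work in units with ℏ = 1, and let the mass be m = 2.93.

N = 2

The dimensionless depth is z₀ = a√(2mV₀)/ℏ = 0.863 × √(12.25) = 3.020.
The even/odd transcendental equations gain one root per π/2 in z₀, giving N = 1 + ⌊2z₀/π⌋ = 1 + ⌊1.923⌋ = 2.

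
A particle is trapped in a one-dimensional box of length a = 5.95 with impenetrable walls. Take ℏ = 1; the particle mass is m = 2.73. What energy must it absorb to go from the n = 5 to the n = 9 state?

E_n = n²π²ℏ²/(2ma²), so ΔE = (9² − 5²) π²ℏ²/(2ma²).
ΔE = 56 × π² / (2 × 2.73 × 5.95²) = 2.859.

ΔE = 2.86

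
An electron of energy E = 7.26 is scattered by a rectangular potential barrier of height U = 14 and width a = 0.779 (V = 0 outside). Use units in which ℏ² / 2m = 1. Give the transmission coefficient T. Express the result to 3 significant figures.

Since E < U the interior solution is evanescent with decay constant κ = √(2m(U − E))/ℏ = 2.596.
κa = 2.022, sinh(κa) = 3.712.
Matching ψ, ψ′ at both faces gives T = [1 + U² sinh²(κa) / (4E(U − E))]⁻¹ = 1/14.80 = 0.0676.

T = 0.0676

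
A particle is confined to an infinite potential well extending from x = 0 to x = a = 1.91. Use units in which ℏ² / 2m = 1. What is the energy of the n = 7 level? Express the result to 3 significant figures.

E = 133

Requiring ψ(0) = ψ(a) = 0 quantises k = nπ/a, hence E_n = ℏ²k²/2m = n²π²ℏ²/(2ma²).
E_7 = 7² × π² / (2 × 0.5 × 1.91²) = 132.6.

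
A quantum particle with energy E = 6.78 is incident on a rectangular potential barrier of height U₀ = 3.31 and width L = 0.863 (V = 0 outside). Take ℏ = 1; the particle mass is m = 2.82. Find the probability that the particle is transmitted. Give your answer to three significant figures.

T = 0.956

E > U₀: inside the barrier k₂ = √(2m(E − U₀))/ℏ = 4.424, k₂L = 3.818.
Matching at both interfaces gives T⁻¹ = 1 + U₀² sin²(k₂L) / [4E(E − U₀)] = 1.046, hence T = 0.956.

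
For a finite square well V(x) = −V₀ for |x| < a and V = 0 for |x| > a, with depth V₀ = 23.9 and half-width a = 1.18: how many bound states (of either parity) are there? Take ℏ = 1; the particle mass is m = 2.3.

N = 8

The dimensionless depth is z₀ = a√(2mV₀)/ℏ = 1.18 × √(109.9) = 12.37.
The even/odd transcendental equations gain one root per π/2 in z₀, giving N = 1 + ⌊2z₀/π⌋ = 1 + ⌊7.877⌋ = 8.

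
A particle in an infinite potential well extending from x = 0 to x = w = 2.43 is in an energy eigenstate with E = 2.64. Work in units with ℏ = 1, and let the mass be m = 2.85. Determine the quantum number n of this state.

From E_n = n²π²ℏ²/(2mw²) invert to n = √(2mw²E)/(πℏ).
n = (2.43/π) × √(2 × 2.85 × 2.64) = 3.001 → n = 3.

n = 3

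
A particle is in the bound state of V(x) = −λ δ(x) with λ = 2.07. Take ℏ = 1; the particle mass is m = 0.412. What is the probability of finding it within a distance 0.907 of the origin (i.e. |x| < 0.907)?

P = 0.787

The normalised bound state is ψ = √κ e^{−κ|x|} with κ = mλ/ℏ² = 0.8528.
P(|x| < d) = ∫_{−d}^{d} κ e^{−2κ|x|} dx = 1 − e^{−2κd} = 1 − e^{−1.547} = 0.7871.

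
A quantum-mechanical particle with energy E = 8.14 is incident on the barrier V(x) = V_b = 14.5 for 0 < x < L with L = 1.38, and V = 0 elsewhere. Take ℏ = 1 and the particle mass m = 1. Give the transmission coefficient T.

E < V_b: inside the barrier ψ ∝ e^{±κx} with κ = √(2m(V_b − E))/ℏ = 3.567.
κL = 4.922, sinh(κL) = 68.62.
The exact tunnelling result is T⁻¹ = 1 + V_b² sinh²(κL) / [4E(V_b − E)] = 4782, so T = 0.000209.

T = 0.000209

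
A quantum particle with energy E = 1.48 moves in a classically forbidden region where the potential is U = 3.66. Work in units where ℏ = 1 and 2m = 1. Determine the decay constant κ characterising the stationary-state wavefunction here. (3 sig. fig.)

κ = 1.48

Since E < U the TISE in this region is ψ'' = κ²ψ with κ = √(2m(U − E))/ℏ.
κ = √(2 × 0.5 × 2.18) = 1.476.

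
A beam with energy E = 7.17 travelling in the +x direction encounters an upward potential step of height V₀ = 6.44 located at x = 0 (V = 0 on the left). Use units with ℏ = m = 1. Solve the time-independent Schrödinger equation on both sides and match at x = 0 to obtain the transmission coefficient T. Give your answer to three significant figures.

T = 0.734

On each side the TISE gives plane waves with k = √(2m(E − V))/ℏ: k₁ = √(2·1·7.17) = 3.787, k₂ = √(2·1·0.73) = 1.208.
Continuity of ψ and ψ′ at the step yields the reflection amplitude r = (k₁ − k₂)/(k₁ + k₂) = 0.5162; thus R = |r|² = 0.2665, T = 0.7335.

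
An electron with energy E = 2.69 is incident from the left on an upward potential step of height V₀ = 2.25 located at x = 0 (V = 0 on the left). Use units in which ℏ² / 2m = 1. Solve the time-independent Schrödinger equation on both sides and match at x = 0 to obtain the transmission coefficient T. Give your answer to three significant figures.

T = 0.820

The wavenumbers are k₁ = √(2mE)/ℏ = 1.640 on the left and k₂ = √(2m(E − V₀))/ℏ = 0.6633 on the right.
Continuity of ψ and ψ′ at the step yields the reflection amplitude r = (k₁ − k₂)/(k₁ + k₂) = 0.4241; thus R = |r|² = 0.1798, T = 0.8202.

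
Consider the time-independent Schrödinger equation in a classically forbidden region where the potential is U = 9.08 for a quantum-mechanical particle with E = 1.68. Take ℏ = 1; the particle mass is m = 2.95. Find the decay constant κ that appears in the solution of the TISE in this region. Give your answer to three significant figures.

Since E < U the TISE in this region is ψ'' = κ²ψ with κ = √(2m(U − E))/ℏ.
κ = √(2 × 2.95 × 7.4) = 6.608.

κ = 6.61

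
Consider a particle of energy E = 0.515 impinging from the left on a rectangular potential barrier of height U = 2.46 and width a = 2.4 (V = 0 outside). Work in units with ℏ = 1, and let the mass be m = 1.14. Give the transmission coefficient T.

T = 0.000108

E < U: inside the barrier ψ ∝ e^{±κx} with κ = √(2m(U − E))/ℏ = 2.106.
κa = 5.054, sinh(κa) = 78.32.
The exact tunnelling result is T⁻¹ = 1 + U² sinh²(κa) / [4E(U − E)] = 9267, so T = 0.000108.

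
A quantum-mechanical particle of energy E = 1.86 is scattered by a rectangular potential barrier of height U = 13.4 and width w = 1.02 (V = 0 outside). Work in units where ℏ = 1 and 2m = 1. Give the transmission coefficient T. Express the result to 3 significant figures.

T = 0.00187

E < U: inside the barrier ψ ∝ e^{±κx} with κ = √(2m(U − E))/ℏ = 3.397.
κw = 3.465, sinh(κw) = 15.97.
The exact tunnelling result is T⁻¹ = 1 + U² sinh²(κw) / [4E(U − E)] = 534.6, so T = 0.00187.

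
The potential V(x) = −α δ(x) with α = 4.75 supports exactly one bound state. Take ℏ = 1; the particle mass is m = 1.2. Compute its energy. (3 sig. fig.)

For x ≠ 0 the bound state is ψ ∝ e^{−κ|x|}; integrating the TISE across the delta gives the cusp condition 2κ = 2mα/ℏ², so κ = 5.700.
Then E = −ℏ²κ²/(2m) = −mα²/(2ℏ²) = -13.54.

E = -13.5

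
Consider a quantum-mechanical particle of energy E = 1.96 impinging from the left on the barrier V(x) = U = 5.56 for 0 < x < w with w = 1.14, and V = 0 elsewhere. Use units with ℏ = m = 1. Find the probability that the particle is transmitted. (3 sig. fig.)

Since E < U the interior solution is evanescent with decay constant κ = √(2m(U − E))/ℏ = 2.683.
κw = 3.059, sinh(κw) = 10.63.
The exact tunnelling result is T⁻¹ = 1 + U² sinh²(κw) / [4E(U − E)] = 124.7, so T = 0.00802.

T = 0.00802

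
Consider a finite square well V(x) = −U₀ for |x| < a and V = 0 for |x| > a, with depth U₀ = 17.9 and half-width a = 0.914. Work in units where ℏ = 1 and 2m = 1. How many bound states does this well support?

N = 3

Define the well-strength parameter z₀ = (a/ℏ)√(2mU₀) = 0.914 × √(2·0.5·17.9) = 3.867.
The even/odd transcendental equations gain one root per π/2 in z₀, giving N = 1 + ⌊2z₀/π⌋ = 1 + ⌊2.462⌋ = 3.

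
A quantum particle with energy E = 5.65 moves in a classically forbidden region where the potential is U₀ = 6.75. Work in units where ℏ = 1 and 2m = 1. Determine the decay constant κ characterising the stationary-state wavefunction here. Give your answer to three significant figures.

Since E < U₀ the TISE in this region is ψ'' = κ²ψ with κ = √(2m(U₀ − E))/ℏ.
κ = √(2 × 0.5 × 1.1) = 1.049.

κ = 1.05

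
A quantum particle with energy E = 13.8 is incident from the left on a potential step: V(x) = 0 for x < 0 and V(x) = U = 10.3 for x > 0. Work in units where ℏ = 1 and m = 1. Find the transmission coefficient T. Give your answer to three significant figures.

On each side the TISE gives plane waves with k = √(2m(E − V))/ℏ: k₁ = √(2·1·13.8) = 5.254, k₂ = √(2·1·3.5) = 2.646.
Matching ψ and ψ′ at x = 0 gives r = (k₁ − k₂)/(k₁ + k₂), so R = r² = 0.1090 and T = 1 − R = 0.8910.

T = 0.891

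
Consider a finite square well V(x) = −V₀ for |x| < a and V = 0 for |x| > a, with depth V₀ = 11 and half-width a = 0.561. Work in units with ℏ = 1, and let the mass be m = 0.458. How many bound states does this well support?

N = 2

Define the well-strength parameter z₀ = (a/ℏ)√(2mV₀) = 0.561 × √(2·0.458·11) = 1.781.
A new bound state (alternating even/odd) appears each time z₀ passes a multiple of π/2, so N = ⌊2z₀/π⌋ + 1 = ⌊1.134⌋ + 1 = 2.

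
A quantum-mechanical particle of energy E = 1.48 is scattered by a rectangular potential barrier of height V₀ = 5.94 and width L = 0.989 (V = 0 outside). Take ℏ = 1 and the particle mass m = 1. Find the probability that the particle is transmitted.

E < V₀: inside the barrier ψ ∝ e^{±κx} with κ = √(2m(V₀ − E))/ℏ = 2.987.
κL = 2.954, sinh(κL) = 9.563.
Matching ψ, ψ′ at both faces gives T = [1 + V₀² sinh²(κL) / (4E(V₀ − E))]⁻¹ = 1/123.2 = 0.00812.

T = 0.00812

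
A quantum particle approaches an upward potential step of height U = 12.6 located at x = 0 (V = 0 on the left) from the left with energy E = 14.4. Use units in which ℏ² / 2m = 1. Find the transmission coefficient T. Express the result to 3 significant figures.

The wavenumbers are k₁ = √(2mE)/ℏ = 3.795 on the left and k₂ = √(2m(E − U))/ℏ = 1.342 on the right.
Continuity of ψ and ψ′ at the step yields the reflection amplitude r = (k₁ − k₂)/(k₁ + k₂) = 0.4776; thus R = |r|² = 0.2281, T = 0.7719.

T = 0.772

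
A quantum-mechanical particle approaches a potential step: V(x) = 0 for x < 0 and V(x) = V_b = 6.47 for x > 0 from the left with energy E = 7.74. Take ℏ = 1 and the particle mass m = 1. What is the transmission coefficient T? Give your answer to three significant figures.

T = 0.821

On each side the TISE gives plane waves with k = √(2m(E − V))/ℏ: k₁ = √(2·1·7.74) = 3.934, k₂ = √(2·1·1.27) = 1.594.
Continuity of ψ and ψ′ at the step yields the reflection amplitude r = (k₁ − k₂)/(k₁ + k₂) = 0.4234; thus R = |r|² = 0.1793, T = 0.8207.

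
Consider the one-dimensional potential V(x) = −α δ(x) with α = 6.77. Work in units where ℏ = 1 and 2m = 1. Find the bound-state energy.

E = -11.5

For x ≠ 0 the bound state is ψ ∝ e^{−κ|x|}; integrating the TISE across the delta gives the cusp condition 2κ = 2mα/ℏ², so κ = 3.385.
Then E = −ℏ²κ²/(2m) = −mα²/(2ℏ²) = -11.46.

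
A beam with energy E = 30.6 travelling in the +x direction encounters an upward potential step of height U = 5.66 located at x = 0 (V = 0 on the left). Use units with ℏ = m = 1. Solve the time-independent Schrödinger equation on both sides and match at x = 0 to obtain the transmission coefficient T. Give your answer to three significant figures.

T = 0.997

On each side the TISE gives plane waves with k = √(2m(E − V))/ℏ: k₁ = √(2·1·30.6) = 7.823, k₂ = √(2·1·24.94) = 7.063.
Matching ψ and ψ′ at x = 0 gives r = (k₁ − k₂)/(k₁ + k₂), so R = r² = 0.002610 and T = 1 − R = 0.9974.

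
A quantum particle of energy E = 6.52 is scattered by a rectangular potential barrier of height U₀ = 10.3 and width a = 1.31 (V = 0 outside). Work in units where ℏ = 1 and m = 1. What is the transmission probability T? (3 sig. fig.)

Since E < U₀ the interior solution is evanescent with decay constant κ = √(2m(U₀ − E))/ℏ = 2.750.
κa = 3.602, sinh(κa) = 18.32.
The exact tunnelling result is T⁻¹ = 1 + U₀² sinh²(κa) / [4E(U₀ − E)] = 362.2, so T = 0.00276.

T = 0.00276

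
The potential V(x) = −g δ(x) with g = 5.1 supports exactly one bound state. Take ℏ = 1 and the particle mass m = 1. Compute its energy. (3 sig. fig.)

E = -13.0

The bound state is ψ(x) = √κ e^{−κ|x|}. The derivative jump ψ'(0⁺) − ψ'(0⁻) = −(2mg/ℏ²)ψ(0) fixes κ = mg/ℏ² = 5.100.
Then E = −ℏ²κ²/(2m) = −mg²/(2ℏ²) = -13.01.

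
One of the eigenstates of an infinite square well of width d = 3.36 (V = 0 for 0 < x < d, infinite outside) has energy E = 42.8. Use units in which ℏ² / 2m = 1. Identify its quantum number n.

n = 7

From E_n = n²π²ℏ²/(2md²) invert to n = √(2md²E)/(πℏ).
n = (3.36/π) × √(2 × 0.5 × 42.8) = 6.997 → n = 7.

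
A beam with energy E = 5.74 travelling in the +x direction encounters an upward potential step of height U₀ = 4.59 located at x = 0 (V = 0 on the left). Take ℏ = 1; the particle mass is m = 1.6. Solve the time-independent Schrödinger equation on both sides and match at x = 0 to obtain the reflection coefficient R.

R = 0.146

On each side the TISE gives plane waves with k = √(2m(E − V))/ℏ: k₁ = √(2·1.6·5.74) = 4.286, k₂ = √(2·1.6·1.15) = 1.918.
Continuity of ψ and ψ′ at the step yields the reflection amplitude r = (k₁ − k₂)/(k₁ + k₂) = 0.3816; thus R = |r|² = 0.1456, T = 0.8544.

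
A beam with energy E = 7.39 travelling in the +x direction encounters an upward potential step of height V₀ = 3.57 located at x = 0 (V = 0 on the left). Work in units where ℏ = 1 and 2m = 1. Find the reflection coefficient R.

The wavenumbers are k₁ = √(2mE)/ℏ = 2.718 on the left and k₂ = √(2m(E − V₀))/ℏ = 1.954 on the right.
Matching ψ and ψ′ at x = 0 gives r = (k₁ − k₂)/(k₁ + k₂), so R = r² = 0.02673 and T = 1 − R = 0.9733.

R = 0.0267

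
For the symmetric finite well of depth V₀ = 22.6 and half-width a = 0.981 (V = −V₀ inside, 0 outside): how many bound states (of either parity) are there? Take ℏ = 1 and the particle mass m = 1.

The dimensionless depth is z₀ = a√(2mV₀)/ℏ = 0.981 × √(45.20) = 6.595.
A new bound state (alternating even/odd) appears each time z₀ passes a multiple of π/2, so N = ⌊2z₀/π⌋ + 1 = ⌊4.199⌋ + 1 = 5.

N = 5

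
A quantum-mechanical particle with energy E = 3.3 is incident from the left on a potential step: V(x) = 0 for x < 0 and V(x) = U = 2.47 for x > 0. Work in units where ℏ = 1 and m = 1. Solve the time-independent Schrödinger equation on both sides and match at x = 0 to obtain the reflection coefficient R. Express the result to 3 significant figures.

On each side the TISE gives plane waves with k = √(2m(E − V))/ℏ: k₁ = √(2·1·3.3) = 2.569, k₂ = √(2·1·0.83) = 1.288.
Continuity of ψ and ψ′ at the step yields the reflection amplitude r = (k₁ − k₂)/(k₁ + k₂) = 0.3320; thus R = |r|² = 0.1102, T = 0.8898.

R = 0.110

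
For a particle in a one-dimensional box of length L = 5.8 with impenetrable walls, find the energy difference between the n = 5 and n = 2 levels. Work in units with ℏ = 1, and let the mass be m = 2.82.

ΔE = 1.09

E_n = n²π²ℏ²/(2mL²), so ΔE = (5² − 2²) π²ℏ²/(2mL²).
ΔE = 21 × π² / (2 × 2.82 × 5.8²) = 1.092.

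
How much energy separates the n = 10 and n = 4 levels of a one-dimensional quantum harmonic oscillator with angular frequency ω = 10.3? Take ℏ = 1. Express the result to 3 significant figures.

E_n = ℏω(n + ½), so ΔE = (10 − 4) ℏω = 6 × 10.3 = 61.80.

ΔE = 61.8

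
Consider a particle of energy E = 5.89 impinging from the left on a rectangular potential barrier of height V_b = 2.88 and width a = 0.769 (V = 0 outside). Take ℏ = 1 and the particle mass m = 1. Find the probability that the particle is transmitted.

T = 0.904

E > V_b: inside the barrier k₂ = √(2m(E − V_b))/ℏ = 2.454, k₂a = 1.887.
Matching at both interfaces gives T⁻¹ = 1 + V_b² sin²(k₂a) / [4E(E − V_b)] = 1.106, hence T = 0.904.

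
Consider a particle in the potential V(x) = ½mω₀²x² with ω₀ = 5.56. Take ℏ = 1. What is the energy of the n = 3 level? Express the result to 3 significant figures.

The oscillator eigenvalues are E_n = ℏω₀(n + ½), so E_3 = 5.56 × 3.5 = 19.46.

E = 19.5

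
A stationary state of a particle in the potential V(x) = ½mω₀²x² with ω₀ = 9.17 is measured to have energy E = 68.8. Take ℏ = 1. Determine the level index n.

n = 7

E_n = ℏω₀(n + ½) ⇒ n = E/(ℏω₀) − ½ = 68.8/9.17 − 0.5 = 7.003 → n = 7.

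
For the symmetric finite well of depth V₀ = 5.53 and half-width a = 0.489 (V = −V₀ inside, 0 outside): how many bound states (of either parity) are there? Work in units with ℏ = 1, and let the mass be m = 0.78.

The dimensionless depth is z₀ = a√(2mV₀)/ℏ = 0.489 × √(8.627) = 1.436.
A new bound state (alternating even/odd) appears each time z₀ passes a multiple of π/2, so N = ⌊2z₀/π⌋ + 1 = ⌊0.9144⌋ + 1 = 1.

N = 1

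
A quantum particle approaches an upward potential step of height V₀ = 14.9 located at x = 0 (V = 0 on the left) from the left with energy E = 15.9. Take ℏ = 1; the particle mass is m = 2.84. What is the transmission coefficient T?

On each side the TISE gives plane waves with k = √(2m(E − V))/ℏ: k₁ = √(2·2.84·15.9) = 9.503, k₂ = √(2·2.84·1) = 2.383.
Continuity of ψ and ψ′ at the step yields the reflection amplitude r = (k₁ − k₂)/(k₁ + k₂) = 0.5990; thus R = |r|² = 0.3588, T = 0.6412.

T = 0.641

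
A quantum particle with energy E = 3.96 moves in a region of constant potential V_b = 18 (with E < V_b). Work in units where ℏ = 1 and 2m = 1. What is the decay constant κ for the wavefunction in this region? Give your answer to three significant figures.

Since E < V_b the TISE in this region is ψ'' = κ²ψ with κ = √(2m(V_b − E))/ℏ.
κ = √(2 × 0.5 × 14.04) = 3.747.

κ = 3.75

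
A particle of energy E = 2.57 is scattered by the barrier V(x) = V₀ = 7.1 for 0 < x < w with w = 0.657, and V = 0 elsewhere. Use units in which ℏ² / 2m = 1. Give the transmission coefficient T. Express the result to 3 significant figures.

T = 0.204

E < V₀: inside the barrier ψ ∝ e^{±κx} with κ = √(2m(V₀ − E))/ℏ = 2.128.
κw = 1.398, sinh(κw) = 1.901.
The exact tunnelling result is T⁻¹ = 1 + V₀² sinh²(κw) / [4E(V₀ − E)] = 4.911, so T = 0.204.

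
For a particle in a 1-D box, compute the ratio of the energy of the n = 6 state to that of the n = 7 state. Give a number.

E_n = n²π²ℏ²/(2mL²) so the ratio is n₂²/n₁² = 36/49 = 0.734694.

0.734694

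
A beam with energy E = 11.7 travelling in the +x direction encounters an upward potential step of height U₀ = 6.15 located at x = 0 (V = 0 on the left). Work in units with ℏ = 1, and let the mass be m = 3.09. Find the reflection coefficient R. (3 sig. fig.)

The wavenumbers are k₁ = √(2mE)/ℏ = 8.503 on the left and k₂ = √(2m(E − U₀))/ℏ = 5.857 on the right.
Matching ψ and ψ′ at x = 0 gives r = (k₁ − k₂)/(k₁ + k₂), so R = r² = 0.03397 and T = 1 − R = 0.9660.

R = 0.0340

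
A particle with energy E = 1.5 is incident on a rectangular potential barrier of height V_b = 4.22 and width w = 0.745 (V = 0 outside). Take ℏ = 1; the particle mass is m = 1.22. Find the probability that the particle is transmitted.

T = 0.0761

E < V_b: inside the barrier ψ ∝ e^{±κx} with κ = √(2m(V_b − E))/ℏ = 2.576.
κw = 1.919, sinh(κw) = 3.335.
Matching ψ, ψ′ at both faces gives T = [1 + V_b² sinh²(κw) / (4E(V_b − E))]⁻¹ = 1/13.13 = 0.0761.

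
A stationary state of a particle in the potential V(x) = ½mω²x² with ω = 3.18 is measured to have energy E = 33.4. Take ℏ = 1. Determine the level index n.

n = 10

E_n = ℏω(n + ½) ⇒ n = E/(ℏω) − ½ = 33.4/3.18 − 0.5 = 10.003 → n = 10.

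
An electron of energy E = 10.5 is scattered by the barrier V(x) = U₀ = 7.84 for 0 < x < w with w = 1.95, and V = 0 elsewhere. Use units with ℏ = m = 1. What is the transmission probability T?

Above the barrier the interior wavenumber is k₂ = √(2m(E − U₀))/ℏ = 2.307, giving phase k₂w = 4.498.
T = [1 + U₀² sin²(k₂w) / (4E(E − U₀))]⁻¹ = 1/1.525 = 0.656.

T = 0.656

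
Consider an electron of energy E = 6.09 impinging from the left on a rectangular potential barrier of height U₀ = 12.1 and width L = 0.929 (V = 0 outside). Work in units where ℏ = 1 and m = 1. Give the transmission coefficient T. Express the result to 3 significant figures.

Since E < U₀ the interior solution is evanescent with decay constant κ = √(2m(U₀ − E))/ℏ = 3.467.
κL = 3.221, sinh(κL) = 12.50.
The exact tunnelling result is T⁻¹ = 1 + U₀² sinh²(κL) / [4E(U₀ − E)] = 157.4, so T = 0.00635.

T = 0.00635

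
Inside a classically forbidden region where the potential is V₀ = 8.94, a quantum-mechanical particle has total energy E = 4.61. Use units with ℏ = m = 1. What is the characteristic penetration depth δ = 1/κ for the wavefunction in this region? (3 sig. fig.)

Since E < V₀ the TISE in this region is ψ'' = κ²ψ with κ = √(2m(V₀ − E))/ℏ.
κ = √(2 × 1 × 4.33) = 2.943. The penetration depth is δ = 1/κ = 0.340.

δ = 0.340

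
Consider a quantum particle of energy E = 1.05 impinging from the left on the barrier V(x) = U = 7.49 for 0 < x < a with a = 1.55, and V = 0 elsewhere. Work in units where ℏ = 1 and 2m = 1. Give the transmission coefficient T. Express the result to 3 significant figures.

E < U: inside the barrier ψ ∝ e^{±κx} with κ = √(2m(U − E))/ℏ = 2.538.
κa = 3.933, sinh(κa) = 25.53.
Matching ψ, ψ′ at both faces gives T = [1 + U² sinh²(κa) / (4E(U − E))]⁻¹ = 1/1353 = 0.000739.

T = 0.000739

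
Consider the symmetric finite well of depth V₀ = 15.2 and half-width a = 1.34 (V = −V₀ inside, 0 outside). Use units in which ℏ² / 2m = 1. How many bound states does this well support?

Define the well-strength parameter z₀ = (a/ℏ)√(2mV₀) = 1.34 × √(2·0.5·15.2) = 5.224.
A new bound state (alternating even/odd) appears each time z₀ passes a multiple of π/2, so N = ⌊2z₀/π⌋ + 1 = ⌊3.326⌋ + 1 = 4.

N = 4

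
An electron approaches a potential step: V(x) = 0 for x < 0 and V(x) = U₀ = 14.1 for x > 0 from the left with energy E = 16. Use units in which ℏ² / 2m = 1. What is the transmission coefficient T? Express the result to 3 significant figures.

The wavenumbers are k₁ = √(2mE)/ℏ = 4.000 on the left and k₂ = √(2m(E − U₀))/ℏ = 1.378 on the right.
Matching ψ and ψ′ at x = 0 gives r = (k₁ − k₂)/(k₁ + k₂), so R = r² = 0.2376 and T = 1 − R = 0.7624.

T = 0.762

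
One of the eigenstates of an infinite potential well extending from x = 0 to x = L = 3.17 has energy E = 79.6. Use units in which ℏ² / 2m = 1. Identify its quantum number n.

n = 9

For an infinite well E_n = n²π²ℏ²/(2mL²), so n = (L/πℏ)√(2mE).
n = (3.17/π) × √(2 × 0.5 × 79.6) = 9.003 → n = 9.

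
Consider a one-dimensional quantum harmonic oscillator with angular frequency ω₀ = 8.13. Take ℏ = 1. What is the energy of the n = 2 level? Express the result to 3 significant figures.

The oscillator eigenvalues are E_n = ℏω₀(n + ½), so E_2 = 8.13 × 2.5 = 20.33.

E = 20.3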